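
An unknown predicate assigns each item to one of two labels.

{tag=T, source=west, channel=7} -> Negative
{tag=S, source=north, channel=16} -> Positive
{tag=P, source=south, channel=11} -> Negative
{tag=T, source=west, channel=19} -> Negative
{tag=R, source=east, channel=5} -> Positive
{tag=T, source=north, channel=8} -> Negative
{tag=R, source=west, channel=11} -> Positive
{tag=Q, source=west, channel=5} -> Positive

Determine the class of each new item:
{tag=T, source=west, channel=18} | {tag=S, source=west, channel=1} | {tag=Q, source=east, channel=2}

Negative, Positive, Positive

The pattern is that an item is 'Positive' exactly when: tag is not P AND tag is not T.
{tag=T, source=west, channel=18}: tag is T — fails this test, so Negative.
{tag=S, source=west, channel=1}: tag is S — has this property, so Positive.
{tag=Q, source=east, channel=2}: tag is Q — has this property, so Positive.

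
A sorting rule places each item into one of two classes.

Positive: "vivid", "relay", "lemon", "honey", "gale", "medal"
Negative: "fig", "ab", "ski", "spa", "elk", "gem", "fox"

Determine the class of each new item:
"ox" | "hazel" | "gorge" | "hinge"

The pattern is that an item is 'Positive' exactly when: length ≥ 4.

Negative, Positive, Positive, Positive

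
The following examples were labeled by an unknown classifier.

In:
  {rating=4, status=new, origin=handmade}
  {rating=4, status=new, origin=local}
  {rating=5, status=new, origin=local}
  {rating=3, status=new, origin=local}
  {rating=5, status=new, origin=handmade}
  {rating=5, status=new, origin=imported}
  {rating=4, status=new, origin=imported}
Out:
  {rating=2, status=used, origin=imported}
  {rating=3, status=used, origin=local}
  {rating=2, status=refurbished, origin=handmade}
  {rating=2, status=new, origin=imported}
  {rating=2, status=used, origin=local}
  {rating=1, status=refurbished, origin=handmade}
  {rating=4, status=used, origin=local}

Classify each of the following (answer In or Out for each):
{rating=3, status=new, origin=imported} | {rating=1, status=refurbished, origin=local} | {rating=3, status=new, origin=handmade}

The distinguishing property — status is new AND rating ≥ 3 — holds for all the 'In' cases and none of the 'Out' cases.
{rating=3, status=new, origin=imported}: status is new, rating = 3, has this property → In.
{rating=1, status=refurbished, origin=local}: status is refurbished, rating = 1, doesn't qualify → Out.
{rating=3, status=new, origin=handmade}: status is new, rating = 3, has this property → In.

In, Out, In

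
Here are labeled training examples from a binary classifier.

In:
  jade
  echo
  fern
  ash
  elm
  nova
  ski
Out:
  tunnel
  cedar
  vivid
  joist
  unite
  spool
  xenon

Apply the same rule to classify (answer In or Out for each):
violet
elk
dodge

Out, In, Out

A rule that fits every label: length ≤ 4 — true of each 'In' example, false of each 'Out' one.
violet: length 6, does not pass → Out. elk: length 3, satisfies this → In. dodge: length 5, does not pass → Out.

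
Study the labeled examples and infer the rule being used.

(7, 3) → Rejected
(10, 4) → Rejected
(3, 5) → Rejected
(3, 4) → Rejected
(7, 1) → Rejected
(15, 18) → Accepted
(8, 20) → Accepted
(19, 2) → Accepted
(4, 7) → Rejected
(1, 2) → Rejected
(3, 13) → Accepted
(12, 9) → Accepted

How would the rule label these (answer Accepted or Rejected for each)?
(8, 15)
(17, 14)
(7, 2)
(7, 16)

Accepted, Accepted, Rejected, Accepted

The distinguishing property — sum ≥ 16 — holds for all the 'Accepted' cases and none of the 'Rejected' cases.
(8, 15): Accepted (8+15 = 23).
(17, 14): Accepted (17+14 = 31).
(7, 2): Rejected (7+2 = 9).
(7, 16): Accepted (7+16 = 23).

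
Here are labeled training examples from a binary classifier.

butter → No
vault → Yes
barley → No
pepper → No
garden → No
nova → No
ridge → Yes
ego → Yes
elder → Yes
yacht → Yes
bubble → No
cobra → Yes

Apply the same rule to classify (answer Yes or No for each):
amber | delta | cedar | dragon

Yes, Yes, Yes, No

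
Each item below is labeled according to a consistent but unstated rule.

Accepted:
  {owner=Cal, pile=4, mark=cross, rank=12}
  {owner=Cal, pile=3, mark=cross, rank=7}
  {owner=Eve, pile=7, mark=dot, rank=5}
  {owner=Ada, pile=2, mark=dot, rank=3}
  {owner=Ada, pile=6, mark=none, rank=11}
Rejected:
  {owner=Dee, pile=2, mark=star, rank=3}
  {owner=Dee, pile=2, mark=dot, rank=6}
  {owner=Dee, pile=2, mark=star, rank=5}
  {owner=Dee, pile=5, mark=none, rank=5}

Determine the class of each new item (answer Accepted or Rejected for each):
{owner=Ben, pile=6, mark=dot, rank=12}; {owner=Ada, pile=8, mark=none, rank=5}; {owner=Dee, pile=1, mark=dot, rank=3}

Every 'Accepted' example satisfies: owner is not Dee. None of the 'Rejected' examples do.

Accepted, Accepted, Rejected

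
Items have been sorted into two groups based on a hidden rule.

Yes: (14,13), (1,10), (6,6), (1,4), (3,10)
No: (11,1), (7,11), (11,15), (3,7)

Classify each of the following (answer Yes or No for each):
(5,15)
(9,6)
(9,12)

No, Yes, Yes

Every 'Yes' example satisfies: product is even. None of the 'No' examples do.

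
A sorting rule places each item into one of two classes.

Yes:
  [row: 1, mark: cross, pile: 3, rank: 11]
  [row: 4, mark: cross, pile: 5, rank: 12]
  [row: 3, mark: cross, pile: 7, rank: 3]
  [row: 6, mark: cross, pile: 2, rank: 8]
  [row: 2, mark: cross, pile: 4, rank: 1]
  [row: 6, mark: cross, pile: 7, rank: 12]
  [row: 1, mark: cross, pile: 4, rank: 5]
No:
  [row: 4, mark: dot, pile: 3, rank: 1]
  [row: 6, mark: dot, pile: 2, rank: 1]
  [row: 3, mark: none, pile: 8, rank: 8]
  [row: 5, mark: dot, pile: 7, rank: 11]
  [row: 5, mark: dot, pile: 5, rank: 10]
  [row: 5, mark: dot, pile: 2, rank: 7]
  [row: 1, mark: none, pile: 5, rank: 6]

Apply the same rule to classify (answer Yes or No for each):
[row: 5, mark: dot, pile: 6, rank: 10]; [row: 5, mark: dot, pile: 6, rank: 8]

No, No

A rule that fits every label: mark is cross — true of each 'Yes' example, false of each 'No' one.
[row: 5, mark: dot, pile: 6, rank: 10]: No (mark is dot).
[row: 5, mark: dot, pile: 6, rank: 8]: No (mark is dot).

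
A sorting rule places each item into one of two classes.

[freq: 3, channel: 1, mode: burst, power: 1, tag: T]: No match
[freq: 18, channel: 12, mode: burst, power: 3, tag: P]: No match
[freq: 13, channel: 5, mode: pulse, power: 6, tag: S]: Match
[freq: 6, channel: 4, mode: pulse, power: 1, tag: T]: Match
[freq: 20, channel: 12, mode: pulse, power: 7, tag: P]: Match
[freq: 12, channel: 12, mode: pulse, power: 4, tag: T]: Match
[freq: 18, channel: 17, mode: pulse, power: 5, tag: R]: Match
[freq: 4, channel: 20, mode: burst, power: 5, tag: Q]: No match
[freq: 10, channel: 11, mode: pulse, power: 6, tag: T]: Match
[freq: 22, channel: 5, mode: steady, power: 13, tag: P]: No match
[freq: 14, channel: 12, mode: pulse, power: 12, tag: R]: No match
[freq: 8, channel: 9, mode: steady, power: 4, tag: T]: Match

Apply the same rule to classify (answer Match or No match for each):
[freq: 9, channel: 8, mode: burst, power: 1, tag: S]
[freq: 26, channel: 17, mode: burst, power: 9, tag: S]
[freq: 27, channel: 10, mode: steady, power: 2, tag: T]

No match, No match, Match

Every 'Match' example satisfies: mode is not burst AND power ≤ 7. None of the 'No match' examples do.
No match: [freq: 9, channel: 8, mode: burst, power: 1, tag: S], since mode is burst, power = 1.
No match: [freq: 26, channel: 17, mode: burst, power: 9, tag: S], since mode is burst, power = 9.
Match: [freq: 27, channel: 10, mode: steady, power: 2, tag: T], since mode is steady, power = 2.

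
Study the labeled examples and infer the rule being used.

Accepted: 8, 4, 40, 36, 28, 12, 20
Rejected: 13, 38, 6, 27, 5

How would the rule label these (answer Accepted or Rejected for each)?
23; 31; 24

Rejected, Rejected, Accepted

The distinguishing property — multiple of 4 — holds for all the 'Accepted' cases and none of the 'Rejected' cases.
23 — 23 = 4·5 + 3, hence Rejected.
31 — 31 = 4·7 + 3, hence Rejected.
24 — 24 = 4·6, hence Accepted.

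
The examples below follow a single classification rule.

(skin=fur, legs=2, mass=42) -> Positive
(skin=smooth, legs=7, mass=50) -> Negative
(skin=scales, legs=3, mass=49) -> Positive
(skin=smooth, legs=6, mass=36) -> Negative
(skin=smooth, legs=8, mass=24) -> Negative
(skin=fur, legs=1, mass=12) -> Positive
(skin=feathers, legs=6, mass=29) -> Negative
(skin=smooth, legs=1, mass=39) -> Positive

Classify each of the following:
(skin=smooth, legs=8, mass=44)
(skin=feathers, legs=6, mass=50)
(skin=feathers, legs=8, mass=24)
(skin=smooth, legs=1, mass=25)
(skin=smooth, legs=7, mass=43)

The pattern is that an item is 'Positive' exactly when: legs ≤ 3.
Negative: (skin=smooth, legs=8, mass=44), since legs = 8. Negative: (skin=feathers, legs=6, mass=50), since legs = 6. Negative: (skin=feathers, legs=8, mass=24), since legs = 8. Positive: (skin=smooth, legs=1, mass=25), since legs = 1. Negative: (skin=smooth, legs=7, mass=43), since legs = 7.

Negative, Negative, Negative, Positive, Negative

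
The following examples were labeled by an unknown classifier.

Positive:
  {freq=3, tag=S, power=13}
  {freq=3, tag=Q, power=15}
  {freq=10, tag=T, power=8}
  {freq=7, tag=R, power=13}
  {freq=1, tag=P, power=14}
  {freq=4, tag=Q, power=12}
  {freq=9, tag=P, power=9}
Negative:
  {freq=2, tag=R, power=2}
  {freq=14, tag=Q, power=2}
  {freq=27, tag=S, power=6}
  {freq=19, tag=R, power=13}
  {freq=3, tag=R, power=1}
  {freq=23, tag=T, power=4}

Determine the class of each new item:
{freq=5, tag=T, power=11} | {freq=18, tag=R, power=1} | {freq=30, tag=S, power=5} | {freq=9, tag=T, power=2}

Positive, Negative, Negative, Negative

The rule appears to be: freq ≤ 10 AND power ≥ 4.
Positive: {freq=5, tag=T, power=11}, since freq = 5, power = 11.
Negative: {freq=18, tag=R, power=1}, since freq = 18, power = 1.
Negative: {freq=30, tag=S, power=5}, since freq = 30, power = 5.
Negative: {freq=9, tag=T, power=2}, since freq = 9, power = 2.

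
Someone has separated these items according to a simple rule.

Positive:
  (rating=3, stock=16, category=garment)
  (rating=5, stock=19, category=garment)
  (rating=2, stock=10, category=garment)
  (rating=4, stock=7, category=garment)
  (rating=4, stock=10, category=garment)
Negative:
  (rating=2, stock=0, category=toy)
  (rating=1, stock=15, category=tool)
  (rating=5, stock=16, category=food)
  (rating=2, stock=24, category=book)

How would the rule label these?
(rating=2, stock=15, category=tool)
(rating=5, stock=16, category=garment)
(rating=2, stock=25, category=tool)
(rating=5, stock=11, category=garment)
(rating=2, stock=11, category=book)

The distinguishing property — category is garment — holds for all the 'Positive' cases and none of the 'Negative' cases.
(rating=2, stock=15, category=tool) → category is tool → Negative.
(rating=5, stock=16, category=garment) → category is garment → Positive.
(rating=2, stock=25, category=tool) → category is tool → Negative.
(rating=5, stock=11, category=garment) → category is garment → Positive.
(rating=2, stock=11, category=book) → category is book → Negative.

Negative, Positive, Negative, Positive, Negative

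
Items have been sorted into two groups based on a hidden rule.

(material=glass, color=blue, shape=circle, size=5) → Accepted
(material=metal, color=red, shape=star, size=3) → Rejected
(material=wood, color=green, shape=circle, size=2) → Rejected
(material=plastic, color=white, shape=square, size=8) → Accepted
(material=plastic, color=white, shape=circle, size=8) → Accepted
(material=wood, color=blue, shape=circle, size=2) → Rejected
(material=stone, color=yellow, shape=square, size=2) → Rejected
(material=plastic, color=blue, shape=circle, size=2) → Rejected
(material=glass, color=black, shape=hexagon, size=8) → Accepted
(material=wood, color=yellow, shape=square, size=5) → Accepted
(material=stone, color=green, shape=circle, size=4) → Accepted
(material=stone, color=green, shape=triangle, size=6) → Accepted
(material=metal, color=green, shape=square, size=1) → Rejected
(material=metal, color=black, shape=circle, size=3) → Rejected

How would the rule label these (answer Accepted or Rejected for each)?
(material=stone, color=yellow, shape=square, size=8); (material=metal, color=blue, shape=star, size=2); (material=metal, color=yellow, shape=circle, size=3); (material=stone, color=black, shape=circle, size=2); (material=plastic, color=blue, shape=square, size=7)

Accepted, Rejected, Rejected, Rejected, Accepted

The distinguishing property — size ≥ 4 — holds for all the 'Accepted' cases and none of the 'Rejected' cases.
(material=stone, color=yellow, shape=square, size=8) → size = 8 → Accepted.
(material=metal, color=blue, shape=star, size=2) → size = 2 → Rejected.
(material=metal, color=yellow, shape=circle, size=3) → size = 3 → Rejected.
(material=stone, color=black, shape=circle, size=2) → size = 2 → Rejected.
(material=plastic, color=blue, shape=square, size=7) → size = 7 → Accepted.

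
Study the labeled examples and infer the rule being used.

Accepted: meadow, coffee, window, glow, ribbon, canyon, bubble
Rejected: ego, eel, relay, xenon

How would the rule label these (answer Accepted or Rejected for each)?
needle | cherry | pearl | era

Accepted, Accepted, Rejected, Rejected

Checking candidate rules against both groups, what survives is: even length.
needle: length 6 — qualifies, so Accepted.
cherry: length 6 — qualifies, so Accepted.
pearl: length 5 — doesn't match, so Rejected.
era: length 3 — doesn't match, so Rejected.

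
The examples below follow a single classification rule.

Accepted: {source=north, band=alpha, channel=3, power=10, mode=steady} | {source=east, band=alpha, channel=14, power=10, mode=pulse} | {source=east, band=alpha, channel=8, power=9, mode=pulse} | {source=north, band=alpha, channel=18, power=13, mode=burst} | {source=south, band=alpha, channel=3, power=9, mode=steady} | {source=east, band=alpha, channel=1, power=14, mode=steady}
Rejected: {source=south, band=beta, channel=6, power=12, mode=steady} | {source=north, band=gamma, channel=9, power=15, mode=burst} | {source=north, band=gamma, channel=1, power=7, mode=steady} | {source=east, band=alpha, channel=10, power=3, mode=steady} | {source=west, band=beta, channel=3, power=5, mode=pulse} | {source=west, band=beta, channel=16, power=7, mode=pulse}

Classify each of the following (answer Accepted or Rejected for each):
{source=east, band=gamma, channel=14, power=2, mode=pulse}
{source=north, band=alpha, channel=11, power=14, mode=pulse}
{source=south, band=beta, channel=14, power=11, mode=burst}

One predicate separates the groups cleanly: band is alpha AND power ≥ 5.
{source=east, band=gamma, channel=14, power=2, mode=pulse}: band is gamma, power = 2 — does not pass, so Rejected.
{source=north, band=alpha, channel=11, power=14, mode=pulse}: band is alpha, power = 14 — has this property, so Accepted.
{source=south, band=beta, channel=14, power=11, mode=burst}: band is beta, power = 11 — does not pass, so Rejected.

Rejected, Accepted, Rejected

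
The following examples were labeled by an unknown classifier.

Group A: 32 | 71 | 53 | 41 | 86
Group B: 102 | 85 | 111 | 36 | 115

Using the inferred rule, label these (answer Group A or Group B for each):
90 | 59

Group B, Group A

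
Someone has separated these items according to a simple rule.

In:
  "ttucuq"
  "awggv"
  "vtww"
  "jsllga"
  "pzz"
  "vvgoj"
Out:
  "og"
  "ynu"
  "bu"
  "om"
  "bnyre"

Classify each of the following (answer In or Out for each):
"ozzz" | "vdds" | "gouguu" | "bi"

'In' ⟺ has a double letter.
In: "ozzz", since 'zz' doubled. In: "vdds", since 'dd' doubled. In: "gouguu", since 'uu' doubled. Out: "bi", since no doubled letter.

In, In, In, Out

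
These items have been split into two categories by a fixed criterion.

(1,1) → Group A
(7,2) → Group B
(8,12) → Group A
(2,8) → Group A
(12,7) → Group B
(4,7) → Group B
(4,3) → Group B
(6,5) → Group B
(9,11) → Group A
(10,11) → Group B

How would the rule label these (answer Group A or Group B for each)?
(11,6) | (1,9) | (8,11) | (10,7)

Comparing the two groups points to one rule — sum is even.
(11,6) — 11+6 = 17, hence Group B. (1,9) — 1+9 = 10, hence Group A. (8,11) — 8+11 = 19, hence Group B. (10,7) — 10+7 = 17, hence Group B.

Group B, Group A, Group B, Group B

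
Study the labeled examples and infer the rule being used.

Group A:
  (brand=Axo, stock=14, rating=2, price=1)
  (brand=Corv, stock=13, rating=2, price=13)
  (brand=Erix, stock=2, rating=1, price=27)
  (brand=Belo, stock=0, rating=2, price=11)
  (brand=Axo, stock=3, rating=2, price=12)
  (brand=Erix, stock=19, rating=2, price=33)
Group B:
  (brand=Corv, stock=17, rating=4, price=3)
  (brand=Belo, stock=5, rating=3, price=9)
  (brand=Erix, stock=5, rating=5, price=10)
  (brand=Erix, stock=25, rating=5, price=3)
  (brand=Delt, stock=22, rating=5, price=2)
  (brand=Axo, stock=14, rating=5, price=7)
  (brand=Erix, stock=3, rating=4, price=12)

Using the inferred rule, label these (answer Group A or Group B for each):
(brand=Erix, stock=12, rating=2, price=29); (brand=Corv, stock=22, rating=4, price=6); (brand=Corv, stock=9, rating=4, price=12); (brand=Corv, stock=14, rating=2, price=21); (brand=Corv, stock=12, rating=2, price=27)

The common property of the 'Group A' items is: rating ≤ 2. No 'Group B' item has it.
(brand=Erix, stock=12, rating=2, price=29): rating = 2 — matches, so Group A. (brand=Corv, stock=22, rating=4, price=6): rating = 4 — does not satisfy this, so Group B. (brand=Corv, stock=9, rating=4, price=12): rating = 4 — does not satisfy this, so Group B. (brand=Corv, stock=14, rating=2, price=21): rating = 2 — matches, so Group A. (brand=Corv, stock=12, rating=2, price=27): rating = 2 — matches, so Group A.

Group A, Group B, Group B, Group A, Group A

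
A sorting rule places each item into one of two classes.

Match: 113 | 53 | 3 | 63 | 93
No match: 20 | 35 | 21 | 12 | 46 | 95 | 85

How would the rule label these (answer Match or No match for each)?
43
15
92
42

Match, No match, No match, No match

Rule: ends in digit 3. This holds for each 'Match' example and fails for each 'No match' one.
43 → last digit 3 → Match.
15 → last digit 5 → No match.
92 → last digit 2 → No match.
42 → last digit 2 → No match.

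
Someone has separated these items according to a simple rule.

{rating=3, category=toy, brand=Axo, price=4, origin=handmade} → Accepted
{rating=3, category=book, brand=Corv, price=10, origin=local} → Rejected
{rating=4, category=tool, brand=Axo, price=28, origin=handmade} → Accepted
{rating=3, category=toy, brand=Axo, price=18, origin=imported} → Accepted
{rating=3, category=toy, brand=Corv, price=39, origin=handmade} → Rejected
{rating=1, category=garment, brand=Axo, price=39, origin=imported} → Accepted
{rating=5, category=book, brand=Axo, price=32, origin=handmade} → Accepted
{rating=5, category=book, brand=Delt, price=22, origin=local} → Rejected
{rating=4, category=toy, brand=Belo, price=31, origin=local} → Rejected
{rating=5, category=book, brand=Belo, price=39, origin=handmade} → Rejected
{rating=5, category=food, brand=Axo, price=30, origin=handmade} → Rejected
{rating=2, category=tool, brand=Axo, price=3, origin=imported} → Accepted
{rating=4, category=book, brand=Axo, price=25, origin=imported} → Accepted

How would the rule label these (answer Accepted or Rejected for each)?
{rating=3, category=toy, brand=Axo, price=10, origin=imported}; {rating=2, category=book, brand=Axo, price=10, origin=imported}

The common property of the 'Accepted' items is: brand is Axo AND price ≠ 30. No 'Rejected' item has it.
{rating=3, category=toy, brand=Axo, price=10, origin=imported}: Accepted (brand is Axo, price = 10). {rating=2, category=book, brand=Axo, price=10, origin=imported}: Accepted (brand is Axo, price = 10).

Accepted, Accepted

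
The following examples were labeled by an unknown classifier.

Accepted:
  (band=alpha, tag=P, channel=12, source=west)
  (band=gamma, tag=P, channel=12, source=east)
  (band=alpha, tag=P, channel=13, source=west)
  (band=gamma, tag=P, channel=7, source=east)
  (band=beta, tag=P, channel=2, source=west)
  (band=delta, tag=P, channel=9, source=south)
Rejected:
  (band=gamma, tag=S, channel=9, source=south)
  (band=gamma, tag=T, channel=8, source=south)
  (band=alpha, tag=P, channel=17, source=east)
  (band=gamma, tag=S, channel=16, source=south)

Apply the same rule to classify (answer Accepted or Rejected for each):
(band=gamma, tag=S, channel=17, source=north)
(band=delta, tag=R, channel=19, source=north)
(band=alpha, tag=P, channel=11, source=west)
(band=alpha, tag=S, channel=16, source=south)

Rejected, Rejected, Accepted, Rejected

The common property of the 'Accepted' items is: tag is P AND channel ≤ 13. No 'Rejected' item has it.
Rejected: (band=gamma, tag=S, channel=17, source=north), since tag is S, channel = 17. Rejected: (band=delta, tag=R, channel=19, source=north), since tag is R, channel = 19. Accepted: (band=alpha, tag=P, channel=11, source=west), since tag is P, channel = 11. Rejected: (band=alpha, tag=S, channel=16, source=south), since tag is S, channel = 16.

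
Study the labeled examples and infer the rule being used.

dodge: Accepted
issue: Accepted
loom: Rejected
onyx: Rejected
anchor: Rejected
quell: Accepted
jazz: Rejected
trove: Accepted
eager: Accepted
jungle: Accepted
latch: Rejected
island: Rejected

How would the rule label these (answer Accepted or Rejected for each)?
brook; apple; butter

Rejected, Accepted, Accepted

A rule that fits every label: contains 'e' — true of each 'Accepted' example, false of each 'Rejected' one.
Rejected: brook, since no 'e'. Accepted: apple, since has 'e'. Accepted: butter, since has 'e'.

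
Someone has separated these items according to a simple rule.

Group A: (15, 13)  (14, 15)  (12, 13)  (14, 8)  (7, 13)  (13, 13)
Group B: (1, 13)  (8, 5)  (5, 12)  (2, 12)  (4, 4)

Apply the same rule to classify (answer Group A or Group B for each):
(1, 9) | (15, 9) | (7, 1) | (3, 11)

Group B, Group A, Group B, Group B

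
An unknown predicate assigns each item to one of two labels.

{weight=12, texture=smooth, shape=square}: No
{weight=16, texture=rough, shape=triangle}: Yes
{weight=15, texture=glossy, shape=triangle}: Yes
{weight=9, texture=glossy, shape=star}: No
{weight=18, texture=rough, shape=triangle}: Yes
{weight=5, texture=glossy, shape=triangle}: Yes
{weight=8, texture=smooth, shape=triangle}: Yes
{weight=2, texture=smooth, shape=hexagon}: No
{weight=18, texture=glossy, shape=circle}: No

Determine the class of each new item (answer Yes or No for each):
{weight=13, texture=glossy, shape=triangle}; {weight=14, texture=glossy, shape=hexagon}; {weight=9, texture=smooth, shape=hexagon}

Yes, No, No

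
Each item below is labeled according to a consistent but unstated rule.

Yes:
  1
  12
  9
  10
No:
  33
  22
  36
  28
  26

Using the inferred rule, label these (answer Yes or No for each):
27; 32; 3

No, No, Yes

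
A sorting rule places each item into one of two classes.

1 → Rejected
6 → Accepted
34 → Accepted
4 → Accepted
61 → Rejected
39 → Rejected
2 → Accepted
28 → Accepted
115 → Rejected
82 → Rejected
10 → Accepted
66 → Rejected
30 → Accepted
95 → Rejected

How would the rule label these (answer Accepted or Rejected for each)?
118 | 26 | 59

Rejected, Accepted, Rejected

Every 'Accepted' example satisfies: even AND at most 34. None of the 'Rejected' examples do.
Rejected: 118, since 118 is even, 118 > 34.
Accepted: 26, since 26 is even, 26 ≤ 34.
Rejected: 59, since 59 is odd, 59 > 34.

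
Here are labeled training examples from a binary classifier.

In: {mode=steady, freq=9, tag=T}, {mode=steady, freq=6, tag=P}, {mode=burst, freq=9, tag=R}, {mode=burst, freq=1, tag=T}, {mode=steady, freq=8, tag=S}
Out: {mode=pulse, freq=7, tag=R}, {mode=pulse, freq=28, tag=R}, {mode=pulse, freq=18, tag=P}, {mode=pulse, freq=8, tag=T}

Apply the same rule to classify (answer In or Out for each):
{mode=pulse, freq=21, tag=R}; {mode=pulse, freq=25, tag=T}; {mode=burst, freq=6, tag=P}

Out, Out, In

Rule: mode is not pulse. This holds for each 'In' example and fails for each 'Out' one.
{mode=pulse, freq=21, tag=R}: mode is pulse, lacks this property → Out. {mode=pulse, freq=25, tag=T}: mode is pulse, lacks this property → Out. {mode=burst, freq=6, tag=P}: mode is burst, qualifies → In.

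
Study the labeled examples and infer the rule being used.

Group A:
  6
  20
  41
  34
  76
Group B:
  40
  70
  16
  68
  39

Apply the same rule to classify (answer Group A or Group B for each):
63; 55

Group B, Group A

The common property of the 'Group A' items is: ≡ 6 (mod 7). No 'Group B' item has it.
63: 63 mod 7 = 0 — does not fit, so Group B. 55: 55 mod 7 = 6 — satisfies this, so Group A.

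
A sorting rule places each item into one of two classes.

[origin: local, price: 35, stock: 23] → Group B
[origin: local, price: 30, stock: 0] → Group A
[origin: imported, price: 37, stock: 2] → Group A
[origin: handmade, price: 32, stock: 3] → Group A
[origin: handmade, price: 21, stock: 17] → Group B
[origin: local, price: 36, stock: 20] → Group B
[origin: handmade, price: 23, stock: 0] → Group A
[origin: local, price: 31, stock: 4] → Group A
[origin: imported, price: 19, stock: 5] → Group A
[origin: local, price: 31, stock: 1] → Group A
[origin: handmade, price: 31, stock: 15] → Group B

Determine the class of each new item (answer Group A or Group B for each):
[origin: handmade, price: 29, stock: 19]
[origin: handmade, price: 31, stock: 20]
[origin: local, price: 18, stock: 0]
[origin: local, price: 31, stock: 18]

Group B, Group B, Group A, Group B

The simplest hypothesis consistent with all the labels is: stock ≤ 5.
[origin: handmade, price: 29, stock: 19] → stock = 19 → Group B.
[origin: handmade, price: 31, stock: 20] → stock = 20 → Group B.
[origin: local, price: 18, stock: 0] → stock = 0 → Group A.
[origin: local, price: 31, stock: 18] → stock = 18 → Group B.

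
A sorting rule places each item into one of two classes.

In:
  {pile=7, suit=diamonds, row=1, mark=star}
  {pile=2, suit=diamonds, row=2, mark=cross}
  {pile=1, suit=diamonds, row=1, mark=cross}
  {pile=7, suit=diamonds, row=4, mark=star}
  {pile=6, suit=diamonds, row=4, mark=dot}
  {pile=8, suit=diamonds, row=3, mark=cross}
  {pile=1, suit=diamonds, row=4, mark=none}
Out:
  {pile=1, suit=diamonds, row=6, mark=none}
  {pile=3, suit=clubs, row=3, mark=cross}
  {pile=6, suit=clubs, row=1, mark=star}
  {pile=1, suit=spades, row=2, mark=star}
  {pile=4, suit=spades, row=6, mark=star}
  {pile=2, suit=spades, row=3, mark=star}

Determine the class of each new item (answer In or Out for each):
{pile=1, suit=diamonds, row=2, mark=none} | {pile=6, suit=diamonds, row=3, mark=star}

'In' ⟺ suit is diamonds AND row ≤ 4.

In, In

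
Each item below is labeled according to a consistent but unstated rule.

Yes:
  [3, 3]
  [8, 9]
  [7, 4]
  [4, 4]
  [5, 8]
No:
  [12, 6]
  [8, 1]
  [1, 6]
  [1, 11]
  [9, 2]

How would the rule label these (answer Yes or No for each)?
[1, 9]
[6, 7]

A rule that fits every label: |first − second| ≤ 3 — true of each 'Yes' example, false of each 'No' one.
[1, 9]: |1−9| = 8 — doesn't match, so No.
[6, 7]: |6−7| = 1 — satisfies this, so Yes.

No, Yes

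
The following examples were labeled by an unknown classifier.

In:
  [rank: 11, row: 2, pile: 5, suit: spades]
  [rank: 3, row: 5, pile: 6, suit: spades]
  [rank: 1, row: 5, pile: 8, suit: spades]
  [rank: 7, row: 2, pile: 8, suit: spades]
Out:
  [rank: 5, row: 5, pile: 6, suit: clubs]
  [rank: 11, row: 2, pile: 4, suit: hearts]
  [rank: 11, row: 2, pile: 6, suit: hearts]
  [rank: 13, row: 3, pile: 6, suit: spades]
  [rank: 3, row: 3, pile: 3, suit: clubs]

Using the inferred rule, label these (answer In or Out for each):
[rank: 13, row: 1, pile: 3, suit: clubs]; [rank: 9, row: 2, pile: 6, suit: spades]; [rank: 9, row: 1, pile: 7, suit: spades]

Out, In, In

'In' ⟺ suit is spades AND rank ≤ 11.
[rank: 13, row: 1, pile: 3, suit: clubs]: suit is clubs, rank = 13 — does not satisfy this, so Out. [rank: 9, row: 2, pile: 6, suit: spades]: suit is spades, rank = 9 — has this property, so In. [rank: 9, row: 1, pile: 7, suit: spades]: suit is spades, rank = 9 — has this property, so In.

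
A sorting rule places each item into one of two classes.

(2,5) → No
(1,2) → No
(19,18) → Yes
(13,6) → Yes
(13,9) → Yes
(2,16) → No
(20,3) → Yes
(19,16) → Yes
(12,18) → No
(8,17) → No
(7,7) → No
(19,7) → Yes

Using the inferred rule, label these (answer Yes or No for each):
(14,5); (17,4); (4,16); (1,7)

Yes, Yes, No, No

Every 'Yes' example satisfies: first > second. None of the 'No' examples do.
(14,5): 14 > 5, fits → Yes. (17,4): 17 > 4, fits → Yes. (4,16): 4 < 16, does not pass → No. (1,7): 1 < 7, does not pass → No.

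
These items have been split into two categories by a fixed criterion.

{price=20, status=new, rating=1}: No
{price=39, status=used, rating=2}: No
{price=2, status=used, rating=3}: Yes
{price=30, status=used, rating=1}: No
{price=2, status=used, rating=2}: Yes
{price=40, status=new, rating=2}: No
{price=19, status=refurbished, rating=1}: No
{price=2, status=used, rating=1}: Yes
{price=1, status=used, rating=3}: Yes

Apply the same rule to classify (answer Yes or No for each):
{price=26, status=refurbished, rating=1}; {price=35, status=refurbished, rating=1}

No, No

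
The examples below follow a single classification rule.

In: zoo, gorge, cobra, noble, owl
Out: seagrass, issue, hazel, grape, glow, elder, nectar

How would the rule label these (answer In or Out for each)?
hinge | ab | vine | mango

Out, Out, Out, In

Every 'In' example satisfies: odd length AND contains 'o'. None of the 'Out' examples do.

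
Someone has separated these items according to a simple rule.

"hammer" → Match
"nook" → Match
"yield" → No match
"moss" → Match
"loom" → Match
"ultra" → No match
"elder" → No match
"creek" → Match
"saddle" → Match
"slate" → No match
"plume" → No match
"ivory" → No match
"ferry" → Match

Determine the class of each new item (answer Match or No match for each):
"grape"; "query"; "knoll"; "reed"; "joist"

No match, No match, Match, Match, No match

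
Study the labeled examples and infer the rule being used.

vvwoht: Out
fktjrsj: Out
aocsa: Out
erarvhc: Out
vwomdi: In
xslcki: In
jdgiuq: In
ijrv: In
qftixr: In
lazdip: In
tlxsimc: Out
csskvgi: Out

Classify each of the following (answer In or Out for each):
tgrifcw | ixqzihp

One predicate separates the groups cleanly: even length AND contains 'i'.

Out, Out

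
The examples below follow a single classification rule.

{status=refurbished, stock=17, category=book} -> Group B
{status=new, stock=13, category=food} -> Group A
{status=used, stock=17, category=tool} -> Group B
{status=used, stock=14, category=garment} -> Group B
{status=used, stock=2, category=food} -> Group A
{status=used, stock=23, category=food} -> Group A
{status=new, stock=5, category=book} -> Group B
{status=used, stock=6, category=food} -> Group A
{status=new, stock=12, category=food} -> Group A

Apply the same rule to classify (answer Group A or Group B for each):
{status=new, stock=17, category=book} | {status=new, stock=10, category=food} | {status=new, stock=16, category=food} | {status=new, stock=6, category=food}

Group B, Group A, Group A, Group A

Comparing the two groups points to one rule — category is food.
Group B: {status=new, stock=17, category=book}, since category is book. Group A: {status=new, stock=10, category=food}, since category is food. Group A: {status=new, stock=16, category=food}, since category is food. Group A: {status=new, stock=6, category=food}, since category is food.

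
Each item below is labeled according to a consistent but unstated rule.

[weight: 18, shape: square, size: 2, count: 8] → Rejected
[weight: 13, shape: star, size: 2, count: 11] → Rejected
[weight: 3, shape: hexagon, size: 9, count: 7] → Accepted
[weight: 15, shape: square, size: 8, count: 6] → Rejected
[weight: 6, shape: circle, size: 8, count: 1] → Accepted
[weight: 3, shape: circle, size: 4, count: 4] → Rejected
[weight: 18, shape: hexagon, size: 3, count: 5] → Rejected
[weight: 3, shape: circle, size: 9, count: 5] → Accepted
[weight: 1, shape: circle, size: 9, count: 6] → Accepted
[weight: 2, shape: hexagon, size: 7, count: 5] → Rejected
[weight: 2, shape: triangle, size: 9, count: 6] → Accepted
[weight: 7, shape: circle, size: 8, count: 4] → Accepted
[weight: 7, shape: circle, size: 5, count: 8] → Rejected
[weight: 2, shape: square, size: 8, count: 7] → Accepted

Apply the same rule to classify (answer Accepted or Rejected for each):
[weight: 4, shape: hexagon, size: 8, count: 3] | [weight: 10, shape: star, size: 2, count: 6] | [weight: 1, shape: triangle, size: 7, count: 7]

'Accepted' ⟺ weight ≤ 7 AND size ≥ 8.
[weight: 4, shape: hexagon, size: 8, count: 3] → weight = 4, size = 8 → Accepted. [weight: 10, shape: star, size: 2, count: 6] → weight = 10, size = 2 → Rejected. [weight: 1, shape: triangle, size: 7, count: 7] → weight = 1, size = 7 → Rejected.

Accepted, Rejected, Rejected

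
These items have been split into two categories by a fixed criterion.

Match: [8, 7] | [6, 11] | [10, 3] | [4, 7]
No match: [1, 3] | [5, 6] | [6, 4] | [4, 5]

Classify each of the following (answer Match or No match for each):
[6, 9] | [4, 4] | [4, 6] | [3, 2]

Match, No match, No match, No match

One predicate separates the groups cleanly: max ≥ 7.
[6, 9] — max 9, hence Match.
[4, 4] — max 4, hence No match.
[4, 6] — max 6, hence No match.
[3, 2] — max 3, hence No match.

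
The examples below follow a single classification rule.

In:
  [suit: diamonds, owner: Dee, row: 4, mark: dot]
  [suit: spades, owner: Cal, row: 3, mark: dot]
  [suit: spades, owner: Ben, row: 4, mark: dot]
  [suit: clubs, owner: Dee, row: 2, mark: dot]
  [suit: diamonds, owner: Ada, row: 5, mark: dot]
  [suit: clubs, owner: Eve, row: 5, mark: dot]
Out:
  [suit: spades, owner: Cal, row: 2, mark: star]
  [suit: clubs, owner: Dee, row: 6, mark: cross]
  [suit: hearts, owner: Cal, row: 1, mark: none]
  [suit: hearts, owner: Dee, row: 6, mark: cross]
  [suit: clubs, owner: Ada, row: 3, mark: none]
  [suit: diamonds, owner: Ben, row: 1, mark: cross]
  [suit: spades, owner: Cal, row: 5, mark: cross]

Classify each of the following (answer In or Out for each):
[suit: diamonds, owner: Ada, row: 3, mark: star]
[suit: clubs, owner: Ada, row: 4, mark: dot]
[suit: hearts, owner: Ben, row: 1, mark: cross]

Out, In, Out

The distinguishing property — mark is dot — holds for all the 'In' cases and none of the 'Out' cases.
[suit: diamonds, owner: Ada, row: 3, mark: star]: mark is star, fails this test → Out.
[suit: clubs, owner: Ada, row: 4, mark: dot]: mark is dot, qualifies → In.
[suit: hearts, owner: Ben, row: 1, mark: cross]: mark is cross, fails this test → Out.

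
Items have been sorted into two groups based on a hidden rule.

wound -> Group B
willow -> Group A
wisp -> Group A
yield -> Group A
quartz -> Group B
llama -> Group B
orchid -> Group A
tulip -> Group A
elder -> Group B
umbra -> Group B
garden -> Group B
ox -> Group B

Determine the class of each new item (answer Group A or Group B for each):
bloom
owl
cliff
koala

Group B, Group B, Group A, Group B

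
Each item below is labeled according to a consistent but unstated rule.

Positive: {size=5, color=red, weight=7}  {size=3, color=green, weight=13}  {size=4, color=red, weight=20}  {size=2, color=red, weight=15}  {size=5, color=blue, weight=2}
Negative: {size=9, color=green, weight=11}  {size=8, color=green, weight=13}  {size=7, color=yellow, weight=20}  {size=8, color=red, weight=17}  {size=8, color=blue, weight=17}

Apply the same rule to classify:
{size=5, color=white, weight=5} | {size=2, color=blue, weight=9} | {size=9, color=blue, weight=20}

Positive, Positive, Negative

'Positive' ⟺ size ≤ 5.
{size=5, color=white, weight=5}: size = 5 — qualifies, so Positive. {size=2, color=blue, weight=9}: size = 2 — qualifies, so Positive. {size=9, color=blue, weight=20}: size = 9 — doesn't qualify, so Negative.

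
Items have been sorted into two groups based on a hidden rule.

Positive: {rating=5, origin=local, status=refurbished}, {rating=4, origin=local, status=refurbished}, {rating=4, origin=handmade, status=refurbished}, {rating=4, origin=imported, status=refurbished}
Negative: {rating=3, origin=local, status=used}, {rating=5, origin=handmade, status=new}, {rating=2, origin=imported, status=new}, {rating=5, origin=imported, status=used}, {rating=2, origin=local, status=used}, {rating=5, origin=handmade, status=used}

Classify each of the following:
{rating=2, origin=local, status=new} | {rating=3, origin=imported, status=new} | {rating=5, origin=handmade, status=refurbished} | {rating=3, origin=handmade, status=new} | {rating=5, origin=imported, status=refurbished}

Negative, Negative, Positive, Negative, Positive

The simplest hypothesis consistent with all the labels is: status is refurbished.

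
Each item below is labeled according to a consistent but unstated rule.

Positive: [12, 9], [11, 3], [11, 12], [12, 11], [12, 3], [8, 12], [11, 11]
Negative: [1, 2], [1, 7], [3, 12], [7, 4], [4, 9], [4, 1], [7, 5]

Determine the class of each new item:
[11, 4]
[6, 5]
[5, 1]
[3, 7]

'Positive' ⟺ first ≥ 8.
[11, 4]: first 11 — matches, so Positive.
[6, 5]: first 6 — does not satisfy this, so Negative.
[5, 1]: first 5 — does not satisfy this, so Negative.
[3, 7]: first 3 — does not satisfy this, so Negative.

Positive, Negative, Negative, Negative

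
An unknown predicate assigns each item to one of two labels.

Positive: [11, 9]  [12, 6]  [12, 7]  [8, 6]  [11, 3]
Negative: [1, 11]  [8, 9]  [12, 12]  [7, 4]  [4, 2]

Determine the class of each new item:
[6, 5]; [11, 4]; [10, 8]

Negative, Positive, Positive

The distinguishing property — first > second AND sum ≥ 12 — holds for all the 'Positive' cases and none of the 'Negative' cases.
[6, 5]: 6 > 5, 6+5 = 11 — fails the rule, so Negative. [11, 4]: 11 > 4, 11+4 = 15 — satisfies this, so Positive. [10, 8]: 10 > 8, 10+8 = 18 — satisfies this, so Positive.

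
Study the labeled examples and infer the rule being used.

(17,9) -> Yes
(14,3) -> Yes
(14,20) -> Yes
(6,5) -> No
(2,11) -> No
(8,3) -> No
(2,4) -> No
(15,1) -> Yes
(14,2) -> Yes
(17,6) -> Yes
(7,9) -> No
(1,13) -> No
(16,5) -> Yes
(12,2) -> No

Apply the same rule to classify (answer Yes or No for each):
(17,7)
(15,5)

Yes, Yes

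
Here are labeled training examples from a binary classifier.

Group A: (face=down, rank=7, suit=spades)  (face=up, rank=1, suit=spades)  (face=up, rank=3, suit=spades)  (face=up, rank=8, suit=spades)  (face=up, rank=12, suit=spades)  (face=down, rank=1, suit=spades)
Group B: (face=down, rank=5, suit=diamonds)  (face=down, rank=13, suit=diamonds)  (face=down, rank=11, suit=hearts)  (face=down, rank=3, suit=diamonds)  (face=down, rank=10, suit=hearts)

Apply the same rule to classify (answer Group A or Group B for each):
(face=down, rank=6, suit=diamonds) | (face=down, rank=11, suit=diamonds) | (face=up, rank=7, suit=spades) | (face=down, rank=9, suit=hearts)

Rule: suit is spades. This holds for each 'Group A' example and fails for each 'Group B' one.
Group B: (face=down, rank=6, suit=diamonds), since suit is diamonds. Group B: (face=down, rank=11, suit=diamonds), since suit is diamonds. Group A: (face=up, rank=7, suit=spades), since suit is spades. Group B: (face=down, rank=9, suit=hearts), since suit is hearts.

Group B, Group B, Group A, Group B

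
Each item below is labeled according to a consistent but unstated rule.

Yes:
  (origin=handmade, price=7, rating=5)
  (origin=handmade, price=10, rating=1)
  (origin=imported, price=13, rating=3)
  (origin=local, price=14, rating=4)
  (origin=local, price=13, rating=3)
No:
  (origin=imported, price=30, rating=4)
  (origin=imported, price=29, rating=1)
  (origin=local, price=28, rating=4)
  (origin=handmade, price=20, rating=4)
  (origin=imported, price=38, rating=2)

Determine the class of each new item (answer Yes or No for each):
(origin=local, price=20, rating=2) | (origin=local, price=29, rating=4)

The pattern is that an item is 'Yes' exactly when: price ≤ 14.
(origin=local, price=20, rating=2) — price = 20, hence No.
(origin=local, price=29, rating=4) — price = 29, hence No.

No, No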